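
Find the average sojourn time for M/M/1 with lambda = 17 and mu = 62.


W = 1/(mu - lambda) = 1/(62 - 17) = 0.0222 hours

0.0222 hours


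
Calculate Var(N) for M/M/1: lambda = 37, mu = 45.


rho = 37/45; Var(N) = rho/(1-rho)^2 = 26.02

26.02


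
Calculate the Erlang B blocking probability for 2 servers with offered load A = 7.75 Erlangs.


B(N,A) = (A^N/N!) / sum(A^k/k!, k=0..N) with N=2, A=7.75 = 0.7744

0.7744


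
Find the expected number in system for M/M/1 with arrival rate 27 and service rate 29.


rho = 27/29; L = rho/(1-rho) = 13.5

13.5


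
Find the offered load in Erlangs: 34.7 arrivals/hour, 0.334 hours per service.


Offered load a = lambda * E[S] = 34.7 * 0.334 = 11.59 Erlangs

11.59 Erlangs


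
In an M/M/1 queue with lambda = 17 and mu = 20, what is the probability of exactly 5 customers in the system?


rho = 17/20; P(n) = (1-rho)*rho^n = (1-17/20)*(17/20)^5 = 0.0666

0.0666


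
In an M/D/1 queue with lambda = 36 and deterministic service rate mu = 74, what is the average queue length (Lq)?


M/D/1: Lq = rho^2 / (2*(1-rho)) where rho = 36/74; Lq = 0.23

0.23


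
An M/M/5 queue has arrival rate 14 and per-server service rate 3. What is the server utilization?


rho = lambda/(c*mu) = 14/(5*3) = 0.9333

0.9333


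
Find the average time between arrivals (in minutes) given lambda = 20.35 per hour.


Mean interarrival time = 60/lambda = 60/20.35 = 2.95 minutes

2.95 minutes


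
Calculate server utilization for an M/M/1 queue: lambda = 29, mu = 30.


rho = lambda/mu = 29/30 = 0.9667

0.9667


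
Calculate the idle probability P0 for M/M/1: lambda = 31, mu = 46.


P0 = 1 - rho = 1 - 31/46 = 0.3261

0.3261


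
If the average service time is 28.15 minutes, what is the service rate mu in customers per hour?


mu = 60 / avg_service_time = 60 / 28.15 = 2.13 per hour

2.13 per hour


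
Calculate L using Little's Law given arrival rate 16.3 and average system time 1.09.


L = lambda * W = 16.3 * 1.09 = 17.77

17.77


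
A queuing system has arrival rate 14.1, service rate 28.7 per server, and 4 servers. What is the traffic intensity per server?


rho = lambda / (c * mu) = 14.1 / (4 * 28.7) = 0.1228

0.1228


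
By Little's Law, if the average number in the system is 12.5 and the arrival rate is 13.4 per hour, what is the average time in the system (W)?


W = L / lambda = 12.5 / 13.4 = 0.9328 hours

0.9328 hours


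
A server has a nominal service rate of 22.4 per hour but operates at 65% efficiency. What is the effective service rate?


Effective rate = mu * efficiency = 22.4 * 0.65 = 14.56 per hour

14.56 per hour


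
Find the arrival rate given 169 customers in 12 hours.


lambda = total arrivals / time = 169 / 12 = 14.08 per hour

14.08 per hour


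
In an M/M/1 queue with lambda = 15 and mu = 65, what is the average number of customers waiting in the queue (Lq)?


rho = 15/65; Lq = rho^2/(1-rho) = 0.07

0.07


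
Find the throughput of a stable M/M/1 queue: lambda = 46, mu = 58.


For a stable queue (lambda < mu), throughput = lambda = 46 per hour

46 per hour


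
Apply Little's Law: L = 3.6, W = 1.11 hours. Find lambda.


lambda = L / W = 3.6 / 1.11 = 3.24 per hour

3.24 per hour


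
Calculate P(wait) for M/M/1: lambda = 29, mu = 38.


P(wait) = rho = lambda/mu = 29/38 = 0.7632

0.7632


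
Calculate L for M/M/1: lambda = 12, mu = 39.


rho = 12/39; L = rho/(1-rho) = 0.44

0.44


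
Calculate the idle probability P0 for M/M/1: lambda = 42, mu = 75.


P0 = 1 - rho = 1 - 42/75 = 0.44

0.44


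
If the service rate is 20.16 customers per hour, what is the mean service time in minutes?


Mean service time = 60/mu = 60/20.16 = 2.98 minutes

2.98 minutes


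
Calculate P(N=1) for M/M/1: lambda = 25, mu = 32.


rho = 25/32; P(n) = (1-rho)*rho^n = (1-25/32)*(25/32)^1 = 0.1709

0.1709


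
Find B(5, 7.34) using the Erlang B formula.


B(N,A) = (A^N/N!) / sum(A^k/k!, k=0..N) with N=5, A=7.34 = 0.4442

0.4442


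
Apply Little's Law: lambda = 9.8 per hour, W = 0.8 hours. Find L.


L = lambda * W = 9.8 * 0.8 = 7.84

7.84


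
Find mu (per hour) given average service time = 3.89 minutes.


mu = 60 / avg_service_time = 60 / 3.89 = 15.42 per hour

15.42 per hour


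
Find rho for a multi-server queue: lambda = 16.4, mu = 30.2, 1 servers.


rho = lambda / (c * mu) = 16.4 / (1 * 30.2) = 0.543

0.543


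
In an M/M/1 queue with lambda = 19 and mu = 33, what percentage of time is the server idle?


Idle fraction = (1 - rho) * 100 = (1 - 19/33) * 100 = 42.4%

42.4%


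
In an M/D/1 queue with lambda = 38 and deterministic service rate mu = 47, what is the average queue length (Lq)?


M/D/1: Lq = rho^2 / (2*(1-rho)) where rho = 38/47; Lq = 1.71

1.71


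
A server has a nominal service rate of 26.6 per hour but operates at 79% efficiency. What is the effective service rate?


Effective rate = mu * efficiency = 26.6 * 0.79 = 21.01 per hour

21.01 per hour


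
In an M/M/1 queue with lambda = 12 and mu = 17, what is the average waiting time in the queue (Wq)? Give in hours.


rho = 12/17; Wq = rho/(mu - lambda) = 0.1412 hours

0.1412 hours


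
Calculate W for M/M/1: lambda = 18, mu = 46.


W = 1/(mu - lambda) = 1/(46 - 18) = 0.0357 hours

0.0357 hours


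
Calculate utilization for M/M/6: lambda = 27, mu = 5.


rho = lambda/(c*mu) = 27/(6*5) = 0.9

0.9


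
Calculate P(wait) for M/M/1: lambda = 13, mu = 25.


P(wait) = rho = lambda/mu = 13/25 = 0.52

0.52


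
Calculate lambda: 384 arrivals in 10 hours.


lambda = total arrivals / time = 384 / 10 = 38.4 per hour

38.4 per hour


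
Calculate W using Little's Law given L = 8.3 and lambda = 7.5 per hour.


W = L / lambda = 8.3 / 7.5 = 1.1067 hours

1.1067 hours


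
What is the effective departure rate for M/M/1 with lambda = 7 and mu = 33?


For a stable queue (lambda < mu), throughput = lambda = 7 per hour

7 per hour


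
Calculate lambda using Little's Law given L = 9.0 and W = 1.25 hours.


lambda = L / W = 9.0 / 1.25 = 7.2 per hour

7.2 per hour


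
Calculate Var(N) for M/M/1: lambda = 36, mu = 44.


rho = 36/44; Var(N) = rho/(1-rho)^2 = 24.75

24.75


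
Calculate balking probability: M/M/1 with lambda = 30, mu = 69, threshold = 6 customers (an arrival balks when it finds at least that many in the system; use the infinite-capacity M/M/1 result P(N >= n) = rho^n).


P(N >= 6) = rho^6 = (30/69)^6 = 0.0068

0.0068


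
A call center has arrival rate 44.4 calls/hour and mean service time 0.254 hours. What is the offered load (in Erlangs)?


Offered load a = lambda * E[S] = 44.4 * 0.254 = 11.28 Erlangs

11.28 Erlangs


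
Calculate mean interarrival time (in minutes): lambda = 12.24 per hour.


Mean interarrival time = 60/lambda = 60/12.24 = 4.9 minutes

4.9 minutes


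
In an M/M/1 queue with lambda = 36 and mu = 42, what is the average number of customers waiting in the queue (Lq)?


rho = 36/42; Lq = rho^2/(1-rho) = 5.14

5.14


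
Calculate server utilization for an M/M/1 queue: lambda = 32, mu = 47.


rho = lambda/mu = 32/47 = 0.6809

0.6809


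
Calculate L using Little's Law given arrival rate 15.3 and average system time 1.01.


L = lambda * W = 15.3 * 1.01 = 15.45

15.45


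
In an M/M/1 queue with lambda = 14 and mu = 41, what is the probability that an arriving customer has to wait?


P(wait) = rho = lambda/mu = 14/41 = 0.3415

0.3415


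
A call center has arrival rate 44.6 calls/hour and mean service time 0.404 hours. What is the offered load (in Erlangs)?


Offered load a = lambda * E[S] = 44.6 * 0.404 = 18.02 Erlangs

18.02 Erlangs


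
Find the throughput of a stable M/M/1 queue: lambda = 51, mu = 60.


For a stable queue (lambda < mu), throughput = lambda = 51 per hour

51 per hour


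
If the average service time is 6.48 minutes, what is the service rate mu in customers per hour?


mu = 60 / avg_service_time = 60 / 6.48 = 9.26 per hour

9.26 per hour


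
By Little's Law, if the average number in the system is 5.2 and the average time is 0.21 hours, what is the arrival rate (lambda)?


lambda = L / W = 5.2 / 0.21 = 24.76 per hour

24.76 per hour


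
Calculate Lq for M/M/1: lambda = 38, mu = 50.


rho = 38/50; Lq = rho^2/(1-rho) = 2.41

2.41


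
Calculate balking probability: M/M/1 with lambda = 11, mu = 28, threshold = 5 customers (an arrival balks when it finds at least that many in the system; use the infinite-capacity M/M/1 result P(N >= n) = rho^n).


P(N >= 5) = rho^5 = (11/28)^5 = 0.0094

0.0094


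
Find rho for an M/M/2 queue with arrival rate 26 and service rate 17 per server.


rho = lambda/(c*mu) = 26/(2*17) = 0.7647

0.7647


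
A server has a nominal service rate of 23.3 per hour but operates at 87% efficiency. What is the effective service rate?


Effective rate = mu * efficiency = 23.3 * 0.87 = 20.27 per hour

20.27 per hour


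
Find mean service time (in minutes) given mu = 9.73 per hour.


Mean service time = 60/mu = 60/9.73 = 6.17 minutes

6.17 minutes


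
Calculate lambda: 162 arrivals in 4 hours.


lambda = total arrivals / time = 162 / 4 = 40.5 per hour

40.5 per hour


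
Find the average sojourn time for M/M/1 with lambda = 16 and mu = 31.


W = 1/(mu - lambda) = 1/(31 - 16) = 0.0667 hours

0.0667 hours


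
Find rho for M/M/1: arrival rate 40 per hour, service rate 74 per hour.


rho = lambda/mu = 40/74 = 0.5405

0.5405


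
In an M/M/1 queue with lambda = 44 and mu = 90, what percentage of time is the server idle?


Idle fraction = (1 - rho) * 100 = (1 - 44/90) * 100 = 51.1%

51.1%


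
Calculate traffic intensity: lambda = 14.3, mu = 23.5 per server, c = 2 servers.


rho = lambda / (c * mu) = 14.3 / (2 * 23.5) = 0.3043

0.3043


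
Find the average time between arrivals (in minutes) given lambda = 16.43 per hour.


Mean interarrival time = 60/lambda = 60/16.43 = 3.65 minutes

3.65 minutes


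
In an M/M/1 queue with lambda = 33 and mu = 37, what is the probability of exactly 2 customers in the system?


rho = 33/37; P(n) = (1-rho)*rho^n = (1-33/37)*(33/37)^2 = 0.086

0.086


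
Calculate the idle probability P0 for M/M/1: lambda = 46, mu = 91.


P0 = 1 - rho = 1 - 46/91 = 0.4945

0.4945


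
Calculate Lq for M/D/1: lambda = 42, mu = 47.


M/D/1: Lq = rho^2 / (2*(1-rho)) where rho = 42/47; Lq = 3.75

3.75


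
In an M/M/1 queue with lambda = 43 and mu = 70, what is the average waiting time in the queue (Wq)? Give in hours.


rho = 43/70; Wq = rho/(mu - lambda) = 0.0228 hours

0.0228 hours


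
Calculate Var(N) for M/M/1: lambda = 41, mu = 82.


rho = 41/82; Var(N) = rho/(1-rho)^2 = 2.0

2.0


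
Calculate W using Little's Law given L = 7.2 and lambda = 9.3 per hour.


W = L / lambda = 7.2 / 9.3 = 0.7742 hours

0.7742 hours


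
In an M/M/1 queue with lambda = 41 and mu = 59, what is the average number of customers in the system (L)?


rho = 41/59; L = rho/(1-rho) = 2.28

2.28


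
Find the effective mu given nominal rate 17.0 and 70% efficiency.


Effective rate = mu * efficiency = 17.0 * 0.7 = 11.9 per hour

11.9 per hour


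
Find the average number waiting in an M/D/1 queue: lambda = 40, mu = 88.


M/D/1: Lq = rho^2 / (2*(1-rho)) where rho = 40/88; Lq = 0.19

0.19


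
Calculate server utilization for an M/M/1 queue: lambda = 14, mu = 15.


rho = lambda/mu = 14/15 = 0.9333

0.9333


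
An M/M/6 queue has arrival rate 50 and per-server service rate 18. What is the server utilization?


rho = lambda/(c*mu) = 50/(6*18) = 0.463

0.463


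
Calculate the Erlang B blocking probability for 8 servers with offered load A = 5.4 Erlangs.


B(N,A) = (A^N/N!) / sum(A^k/k!, k=0..N) with N=8, A=5.4 = 0.0897

0.0897


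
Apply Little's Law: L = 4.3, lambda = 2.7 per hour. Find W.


W = L / lambda = 4.3 / 2.7 = 1.5926 hours

1.5926 hours


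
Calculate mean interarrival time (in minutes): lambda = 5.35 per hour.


Mean interarrival time = 60/lambda = 60/5.35 = 11.21 minutes

11.21 minutes


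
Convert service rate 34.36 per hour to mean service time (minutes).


Mean service time = 60/mu = 60/34.36 = 1.75 minutes

1.75 minutes


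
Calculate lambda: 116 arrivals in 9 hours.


lambda = total arrivals / time = 116 / 9 = 12.89 per hour

12.89 per hour


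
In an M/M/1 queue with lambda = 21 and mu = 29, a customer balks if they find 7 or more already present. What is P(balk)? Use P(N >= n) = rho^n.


P(N >= 7) = rho^7 = (21/29)^7 = 0.1044

0.1044


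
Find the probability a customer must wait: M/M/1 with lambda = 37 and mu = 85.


P(wait) = rho = lambda/mu = 37/85 = 0.4353

0.4353


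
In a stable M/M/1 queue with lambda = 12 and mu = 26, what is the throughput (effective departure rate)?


For a stable queue (lambda < mu), throughput = lambda = 12 per hour

12 per hour


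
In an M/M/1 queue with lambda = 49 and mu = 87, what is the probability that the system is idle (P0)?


P0 = 1 - rho = 1 - 49/87 = 0.4368

0.4368


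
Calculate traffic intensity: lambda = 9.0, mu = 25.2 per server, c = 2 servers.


rho = lambda / (c * mu) = 9.0 / (2 * 25.2) = 0.1786

0.1786


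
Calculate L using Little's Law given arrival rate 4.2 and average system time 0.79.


L = lambda * W = 4.2 * 0.79 = 3.32

3.32


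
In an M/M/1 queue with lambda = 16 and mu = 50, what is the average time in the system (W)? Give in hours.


W = 1/(mu - lambda) = 1/(50 - 16) = 0.0294 hours

0.0294 hours


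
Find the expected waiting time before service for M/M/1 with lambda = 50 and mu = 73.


rho = 50/73; Wq = rho/(mu - lambda) = 0.0298 hours

0.0298 hours


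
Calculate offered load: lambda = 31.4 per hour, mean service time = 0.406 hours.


Offered load a = lambda * E[S] = 31.4 * 0.406 = 12.75 Erlangs

12.75 Erlangs


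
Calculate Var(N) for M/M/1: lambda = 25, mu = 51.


rho = 25/51; Var(N) = rho/(1-rho)^2 = 1.89

1.89


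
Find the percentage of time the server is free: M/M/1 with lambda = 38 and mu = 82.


Idle fraction = (1 - rho) * 100 = (1 - 38/82) * 100 = 53.7%

53.7%


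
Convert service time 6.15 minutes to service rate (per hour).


mu = 60 / avg_service_time = 60 / 6.15 = 9.76 per hour

9.76 per hour


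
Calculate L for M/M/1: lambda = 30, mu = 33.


rho = 30/33; L = rho/(1-rho) = 10.0

10.0


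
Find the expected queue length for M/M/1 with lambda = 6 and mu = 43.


rho = 6/43; Lq = rho^2/(1-rho) = 0.02

0.02


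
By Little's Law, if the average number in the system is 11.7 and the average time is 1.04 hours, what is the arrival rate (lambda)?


lambda = L / W = 11.7 / 1.04 = 11.25 per hour

11.25 per hour


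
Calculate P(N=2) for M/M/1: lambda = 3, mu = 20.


rho = 3/20; P(n) = (1-rho)*rho^n = (1-3/20)*(3/20)^2 = 0.0191

0.0191


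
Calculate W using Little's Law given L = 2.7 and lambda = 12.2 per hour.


W = L / lambda = 2.7 / 12.2 = 0.2213 hours

0.2213 hours


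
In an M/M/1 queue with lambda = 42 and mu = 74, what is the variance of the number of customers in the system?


rho = 42/74; Var(N) = rho/(1-rho)^2 = 3.04

3.04


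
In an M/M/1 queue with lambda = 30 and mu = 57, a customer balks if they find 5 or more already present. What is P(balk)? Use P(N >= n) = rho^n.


P(N >= 5) = rho^5 = (30/57)^5 = 0.0404

0.0404


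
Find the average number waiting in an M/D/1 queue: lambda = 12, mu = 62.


M/D/1: Lq = rho^2 / (2*(1-rho)) where rho = 12/62; Lq = 0.02

0.02


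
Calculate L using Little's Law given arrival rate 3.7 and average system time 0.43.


L = lambda * W = 3.7 * 0.43 = 1.59

1.59


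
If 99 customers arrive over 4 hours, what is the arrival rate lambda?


lambda = total arrivals / time = 99 / 4 = 24.75 per hour

24.75 per hour


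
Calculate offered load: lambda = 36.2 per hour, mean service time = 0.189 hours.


Offered load a = lambda * E[S] = 36.2 * 0.189 = 6.84 Erlangs

6.84 Erlangs


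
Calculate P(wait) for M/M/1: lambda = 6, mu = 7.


P(wait) = rho = lambda/mu = 6/7 = 0.8571

0.8571


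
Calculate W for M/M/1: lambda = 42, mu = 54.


W = 1/(mu - lambda) = 1/(54 - 42) = 0.0833 hours

0.0833 hours


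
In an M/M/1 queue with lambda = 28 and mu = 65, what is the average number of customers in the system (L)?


rho = 28/65; L = rho/(1-rho) = 0.76

0.76


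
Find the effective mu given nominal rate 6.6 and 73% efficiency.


Effective rate = mu * efficiency = 6.6 * 0.73 = 4.82 per hour

4.82 per hour


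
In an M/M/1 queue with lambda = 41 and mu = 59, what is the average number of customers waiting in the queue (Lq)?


rho = 41/59; Lq = rho^2/(1-rho) = 1.58

1.58


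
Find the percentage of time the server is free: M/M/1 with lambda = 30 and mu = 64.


Idle fraction = (1 - rho) * 100 = (1 - 30/64) * 100 = 53.1%

53.1%


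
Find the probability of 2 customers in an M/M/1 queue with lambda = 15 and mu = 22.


rho = 15/22; P(n) = (1-rho)*rho^n = (1-15/22)*(15/22)^2 = 0.1479

0.1479


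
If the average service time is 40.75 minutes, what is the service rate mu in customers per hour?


mu = 60 / avg_service_time = 60 / 40.75 = 1.47 per hour

1.47 per hour


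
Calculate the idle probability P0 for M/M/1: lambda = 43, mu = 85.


P0 = 1 - rho = 1 - 43/85 = 0.4941

0.4941


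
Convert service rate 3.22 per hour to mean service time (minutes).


Mean service time = 60/mu = 60/3.22 = 18.63 minutes

18.63 minutes


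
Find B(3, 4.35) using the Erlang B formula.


B(N,A) = (A^N/N!) / sum(A^k/k!, k=0..N) with N=3, A=4.35 = 0.4809

0.4809


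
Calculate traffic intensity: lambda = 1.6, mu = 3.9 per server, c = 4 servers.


rho = lambda / (c * mu) = 1.6 / (4 * 3.9) = 0.1026

0.1026


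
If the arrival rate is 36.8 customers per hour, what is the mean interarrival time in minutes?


Mean interarrival time = 60/lambda = 60/36.8 = 1.63 minutes

1.63 minutes


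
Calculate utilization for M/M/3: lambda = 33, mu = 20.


rho = lambda/(c*mu) = 33/(3*20) = 0.55

0.55


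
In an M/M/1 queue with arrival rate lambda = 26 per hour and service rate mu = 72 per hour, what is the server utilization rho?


rho = lambda/mu = 26/72 = 0.3611

0.3611


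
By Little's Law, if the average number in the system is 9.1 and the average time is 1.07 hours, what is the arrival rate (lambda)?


lambda = L / W = 9.1 / 1.07 = 8.5 per hour

8.5 per hour


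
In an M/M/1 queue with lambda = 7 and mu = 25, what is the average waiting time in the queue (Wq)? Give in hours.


rho = 7/25; Wq = rho/(mu - lambda) = 0.0156 hours

0.0156 hours


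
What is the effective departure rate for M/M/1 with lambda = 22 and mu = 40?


For a stable queue (lambda < mu), throughput = lambda = 22 per hour

22 per hour


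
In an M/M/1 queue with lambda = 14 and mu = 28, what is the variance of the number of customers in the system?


rho = 14/28; Var(N) = rho/(1-rho)^2 = 2.0

2.0


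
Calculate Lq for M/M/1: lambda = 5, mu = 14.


rho = 5/14; Lq = rho^2/(1-rho) = 0.2

0.2


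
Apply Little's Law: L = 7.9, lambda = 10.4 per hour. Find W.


W = L / lambda = 7.9 / 10.4 = 0.7596 hours

0.7596 hours


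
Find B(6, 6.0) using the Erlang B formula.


B(N,A) = (A^N/N!) / sum(A^k/k!, k=0..N) with N=6, A=6.0 = 0.2649

0.2649


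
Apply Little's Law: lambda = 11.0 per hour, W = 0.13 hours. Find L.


L = lambda * W = 11.0 * 0.13 = 1.43

1.43


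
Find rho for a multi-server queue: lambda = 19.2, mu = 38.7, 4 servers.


rho = lambda / (c * mu) = 19.2 / (4 * 38.7) = 0.124

0.124


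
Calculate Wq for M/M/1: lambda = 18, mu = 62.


rho = 18/62; Wq = rho/(mu - lambda) = 0.0066 hours

0.0066 hours


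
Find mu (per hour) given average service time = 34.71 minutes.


mu = 60 / avg_service_time = 60 / 34.71 = 1.73 per hour

1.73 per hour


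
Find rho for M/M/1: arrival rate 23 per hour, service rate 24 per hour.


rho = lambda/mu = 23/24 = 0.9583

0.9583


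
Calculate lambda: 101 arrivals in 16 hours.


lambda = total arrivals / time = 101 / 16 = 6.31 per hour

6.31 per hour


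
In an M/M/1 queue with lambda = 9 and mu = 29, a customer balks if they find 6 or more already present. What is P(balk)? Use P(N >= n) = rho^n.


P(N >= 6) = rho^6 = (9/29)^6 = 0.0009

0.0009


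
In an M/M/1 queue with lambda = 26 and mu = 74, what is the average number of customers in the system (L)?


rho = 26/74; L = rho/(1-rho) = 0.54

0.54


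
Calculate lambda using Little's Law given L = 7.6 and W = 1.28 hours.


lambda = L / W = 7.6 / 1.28 = 5.94 per hour

5.94 per hour


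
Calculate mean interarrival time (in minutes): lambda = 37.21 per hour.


Mean interarrival time = 60/lambda = 60/37.21 = 1.61 minutes

1.61 minutes


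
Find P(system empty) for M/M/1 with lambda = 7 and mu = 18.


P0 = 1 - rho = 1 - 7/18 = 0.6111

0.6111


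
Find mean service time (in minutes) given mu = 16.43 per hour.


Mean service time = 60/mu = 60/16.43 = 3.65 minutes

3.65 minutes


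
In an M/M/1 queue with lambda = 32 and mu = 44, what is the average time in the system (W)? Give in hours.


W = 1/(mu - lambda) = 1/(44 - 32) = 0.0833 hours

0.0833 hours


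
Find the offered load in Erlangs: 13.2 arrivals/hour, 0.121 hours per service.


Offered load a = lambda * E[S] = 13.2 * 0.121 = 1.6 Erlangs

1.6 Erlangs


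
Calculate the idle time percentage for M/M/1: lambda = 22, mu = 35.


Idle fraction = (1 - rho) * 100 = (1 - 22/35) * 100 = 37.1%

37.1%


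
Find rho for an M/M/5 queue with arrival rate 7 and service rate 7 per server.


rho = lambda/(c*mu) = 7/(5*7) = 0.2

0.2


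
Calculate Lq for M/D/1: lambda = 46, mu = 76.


M/D/1: Lq = rho^2 / (2*(1-rho)) where rho = 46/76; Lq = 0.46

0.46


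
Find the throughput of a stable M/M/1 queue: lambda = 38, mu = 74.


For a stable queue (lambda < mu), throughput = lambda = 38 per hour

38 per hour


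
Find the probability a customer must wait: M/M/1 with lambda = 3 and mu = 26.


P(wait) = rho = lambda/mu = 3/26 = 0.1154

0.1154


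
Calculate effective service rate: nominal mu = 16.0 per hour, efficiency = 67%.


Effective rate = mu * efficiency = 16.0 * 0.67 = 10.72 per hour

10.72 per hour


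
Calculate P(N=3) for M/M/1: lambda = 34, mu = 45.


rho = 34/45; P(n) = (1-rho)*rho^n = (1-34/45)*(34/45)^3 = 0.1054

0.1054


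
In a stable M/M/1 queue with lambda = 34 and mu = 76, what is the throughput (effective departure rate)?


For a stable queue (lambda < mu), throughput = lambda = 34 per hour

34 per hour


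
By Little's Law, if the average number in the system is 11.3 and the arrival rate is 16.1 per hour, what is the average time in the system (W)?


W = L / lambda = 11.3 / 16.1 = 0.7019 hours

0.7019 hours


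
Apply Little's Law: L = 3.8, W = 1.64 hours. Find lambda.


lambda = L / W = 3.8 / 1.64 = 2.32 per hour

2.32 per hour


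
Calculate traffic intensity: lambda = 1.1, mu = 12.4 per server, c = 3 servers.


rho = lambda / (c * mu) = 1.1 / (3 * 12.4) = 0.0296

0.0296


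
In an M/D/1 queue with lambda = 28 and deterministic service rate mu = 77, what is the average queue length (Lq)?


M/D/1: Lq = rho^2 / (2*(1-rho)) where rho = 28/77; Lq = 0.1

0.1


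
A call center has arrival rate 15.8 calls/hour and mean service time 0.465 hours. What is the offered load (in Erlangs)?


Offered load a = lambda * E[S] = 15.8 * 0.465 = 7.35 Erlangs

7.35 Erlangs


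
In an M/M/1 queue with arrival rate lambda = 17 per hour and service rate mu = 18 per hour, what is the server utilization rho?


rho = lambda/mu = 17/18 = 0.9444

0.9444


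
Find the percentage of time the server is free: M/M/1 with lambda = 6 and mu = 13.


Idle fraction = (1 - rho) * 100 = (1 - 6/13) * 100 = 53.8%

53.8%


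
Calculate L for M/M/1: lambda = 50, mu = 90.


rho = 50/90; L = rho/(1-rho) = 1.25

1.25


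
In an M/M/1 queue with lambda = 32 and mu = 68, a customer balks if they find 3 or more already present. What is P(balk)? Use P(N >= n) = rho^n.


P(N >= 3) = rho^3 = (32/68)^3 = 0.1042

0.1042


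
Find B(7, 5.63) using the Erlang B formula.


B(N,A) = (A^N/N!) / sum(A^k/k!, k=0..N) with N=7, A=5.63 = 0.1609

0.1609


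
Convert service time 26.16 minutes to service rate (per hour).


mu = 60 / avg_service_time = 60 / 26.16 = 2.29 per hour

2.29 per hour


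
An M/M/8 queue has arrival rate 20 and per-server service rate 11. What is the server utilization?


rho = lambda/(c*mu) = 20/(8*11) = 0.2273

0.2273


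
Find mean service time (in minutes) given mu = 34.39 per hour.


Mean service time = 60/mu = 60/34.39 = 1.74 minutes

1.74 minutes


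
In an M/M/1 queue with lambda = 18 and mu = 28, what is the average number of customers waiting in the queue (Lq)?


rho = 18/28; Lq = rho^2/(1-rho) = 1.16

1.16


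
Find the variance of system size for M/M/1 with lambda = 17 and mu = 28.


rho = 17/28; Var(N) = rho/(1-rho)^2 = 3.93

3.93


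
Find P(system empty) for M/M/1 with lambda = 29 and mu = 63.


P0 = 1 - rho = 1 - 29/63 = 0.5397

0.5397


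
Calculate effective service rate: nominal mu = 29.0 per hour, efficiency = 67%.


Effective rate = mu * efficiency = 29.0 * 0.67 = 19.43 per hour

19.43 per hour


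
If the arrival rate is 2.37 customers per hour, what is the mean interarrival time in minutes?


Mean interarrival time = 60/lambda = 60/2.37 = 25.32 minutes

25.32 minutes


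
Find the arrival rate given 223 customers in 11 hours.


lambda = total arrivals / time = 223 / 11 = 20.27 per hour

20.27 per hour


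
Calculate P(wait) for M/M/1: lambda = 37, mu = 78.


P(wait) = rho = lambda/mu = 37/78 = 0.4744

0.4744


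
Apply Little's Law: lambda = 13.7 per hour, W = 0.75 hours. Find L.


L = lambda * W = 13.7 * 0.75 = 10.28

10.28


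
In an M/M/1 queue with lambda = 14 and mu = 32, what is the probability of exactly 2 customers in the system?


rho = 14/32; P(n) = (1-rho)*rho^n = (1-14/32)*(14/32)^2 = 0.1077

0.1077


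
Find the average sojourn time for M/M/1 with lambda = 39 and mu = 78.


W = 1/(mu - lambda) = 1/(78 - 39) = 0.0256 hours

0.0256 hours


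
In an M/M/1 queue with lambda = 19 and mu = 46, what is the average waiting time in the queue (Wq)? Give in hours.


rho = 19/46; Wq = rho/(mu - lambda) = 0.0153 hours

0.0153 hours


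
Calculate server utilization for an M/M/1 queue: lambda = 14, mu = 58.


rho = lambda/mu = 14/58 = 0.2414

0.2414


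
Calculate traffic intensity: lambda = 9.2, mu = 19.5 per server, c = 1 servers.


rho = lambda / (c * mu) = 9.2 / (1 * 19.5) = 0.4718

0.4718


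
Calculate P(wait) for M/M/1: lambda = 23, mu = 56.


P(wait) = rho = lambda/mu = 23/56 = 0.4107

0.4107


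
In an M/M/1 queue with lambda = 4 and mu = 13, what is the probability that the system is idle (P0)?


P0 = 1 - rho = 1 - 4/13 = 0.6923

0.6923


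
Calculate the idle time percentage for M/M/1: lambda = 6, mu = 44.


Idle fraction = (1 - rho) * 100 = (1 - 6/44) * 100 = 86.4%

86.4%


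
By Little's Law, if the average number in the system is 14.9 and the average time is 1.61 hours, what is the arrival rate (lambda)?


lambda = L / W = 14.9 / 1.61 = 9.25 per hour

9.25 per hour


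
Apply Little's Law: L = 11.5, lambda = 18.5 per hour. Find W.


W = L / lambda = 11.5 / 18.5 = 0.6216 hours

0.6216 hours


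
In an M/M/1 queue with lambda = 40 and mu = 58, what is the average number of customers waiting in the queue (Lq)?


rho = 40/58; Lq = rho^2/(1-rho) = 1.53

1.53


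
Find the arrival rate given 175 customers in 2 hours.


lambda = total arrivals / time = 175 / 2 = 87.5 per hour

87.5 per hour


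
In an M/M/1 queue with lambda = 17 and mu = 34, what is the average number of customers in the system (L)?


rho = 17/34; L = rho/(1-rho) = 1.0

1.0


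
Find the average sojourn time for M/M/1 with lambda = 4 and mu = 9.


W = 1/(mu - lambda) = 1/(9 - 4) = 0.2 hours

0.2 hours


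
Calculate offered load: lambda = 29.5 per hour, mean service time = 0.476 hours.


Offered load a = lambda * E[S] = 29.5 * 0.476 = 14.04 Erlangs

14.04 Erlangs


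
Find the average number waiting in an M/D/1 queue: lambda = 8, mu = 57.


M/D/1: Lq = rho^2 / (2*(1-rho)) where rho = 8/57; Lq = 0.01

0.01


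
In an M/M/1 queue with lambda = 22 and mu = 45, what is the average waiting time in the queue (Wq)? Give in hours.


rho = 22/45; Wq = rho/(mu - lambda) = 0.0213 hours

0.0213 hours


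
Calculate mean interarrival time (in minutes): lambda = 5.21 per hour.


Mean interarrival time = 60/lambda = 60/5.21 = 11.52 minutes

11.52 minutes


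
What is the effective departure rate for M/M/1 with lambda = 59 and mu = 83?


For a stable queue (lambda < mu), throughput = lambda = 59 per hour

59 per hour


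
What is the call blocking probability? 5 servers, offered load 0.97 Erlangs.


B(N,A) = (A^N/N!) / sum(A^k/k!, k=0..N) with N=5, A=0.97 = 0.0027

0.0027


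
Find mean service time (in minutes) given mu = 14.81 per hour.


Mean service time = 60/mu = 60/14.81 = 4.05 minutes

4.05 minutes


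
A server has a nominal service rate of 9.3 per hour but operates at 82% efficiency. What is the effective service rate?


Effective rate = mu * efficiency = 9.3 * 0.82 = 7.63 per hour

7.63 per hour


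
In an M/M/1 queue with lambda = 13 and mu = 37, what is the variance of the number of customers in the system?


rho = 13/37; Var(N) = rho/(1-rho)^2 = 0.84

0.84


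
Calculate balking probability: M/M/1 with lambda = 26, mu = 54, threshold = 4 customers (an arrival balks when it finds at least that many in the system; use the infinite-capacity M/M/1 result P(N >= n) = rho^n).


P(N >= 4) = rho^4 = (26/54)^4 = 0.0537

0.0537


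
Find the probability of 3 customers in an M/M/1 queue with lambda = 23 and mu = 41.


rho = 23/41; P(n) = (1-rho)*rho^n = (1-23/41)*(23/41)^3 = 0.0775

0.0775


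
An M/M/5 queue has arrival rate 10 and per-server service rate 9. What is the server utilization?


rho = lambda/(c*mu) = 10/(5*9) = 0.2222

0.2222


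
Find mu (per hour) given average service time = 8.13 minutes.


mu = 60 / avg_service_time = 60 / 8.13 = 7.38 per hour

7.38 per hour


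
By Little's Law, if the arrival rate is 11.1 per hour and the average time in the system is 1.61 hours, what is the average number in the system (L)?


L = lambda * W = 11.1 * 1.61 = 17.87

17.87


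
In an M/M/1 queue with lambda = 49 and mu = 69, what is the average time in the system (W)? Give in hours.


W = 1/(mu - lambda) = 1/(69 - 49) = 0.05 hours

0.05 hours


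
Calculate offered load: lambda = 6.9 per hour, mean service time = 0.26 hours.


Offered load a = lambda * E[S] = 6.9 * 0.26 = 1.79 Erlangs

1.79 Erlangs


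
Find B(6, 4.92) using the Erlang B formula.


B(N,A) = (A^N/N!) / sum(A^k/k!, k=0..N) with N=6, A=4.92 = 0.1858

0.1858


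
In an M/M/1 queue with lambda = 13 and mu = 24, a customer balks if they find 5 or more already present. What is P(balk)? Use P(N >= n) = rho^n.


P(N >= 5) = rho^5 = (13/24)^5 = 0.0466

0.0466


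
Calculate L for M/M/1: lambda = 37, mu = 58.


rho = 37/58; L = rho/(1-rho) = 1.76

1.76


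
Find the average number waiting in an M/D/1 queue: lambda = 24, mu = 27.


M/D/1: Lq = rho^2 / (2*(1-rho)) where rho = 24/27; Lq = 3.56

3.56


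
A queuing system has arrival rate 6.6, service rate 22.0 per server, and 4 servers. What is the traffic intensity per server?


rho = lambda / (c * mu) = 6.6 / (4 * 22.0) = 0.075

0.075


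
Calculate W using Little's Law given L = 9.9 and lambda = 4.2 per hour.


W = L / lambda = 9.9 / 4.2 = 2.3571 hours

2.3571 hours


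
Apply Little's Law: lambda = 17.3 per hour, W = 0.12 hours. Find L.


L = lambda * W = 17.3 * 0.12 = 2.08

2.08


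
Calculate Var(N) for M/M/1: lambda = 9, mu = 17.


rho = 9/17; Var(N) = rho/(1-rho)^2 = 2.39

2.39


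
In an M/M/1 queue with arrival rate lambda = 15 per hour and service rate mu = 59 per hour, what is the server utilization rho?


rho = lambda/mu = 15/59 = 0.2542

0.2542


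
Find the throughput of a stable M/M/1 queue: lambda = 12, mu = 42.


For a stable queue (lambda < mu), throughput = lambda = 12 per hour

12 per hour


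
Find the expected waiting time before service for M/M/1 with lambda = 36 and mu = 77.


rho = 36/77; Wq = rho/(mu - lambda) = 0.0114 hours

0.0114 hours


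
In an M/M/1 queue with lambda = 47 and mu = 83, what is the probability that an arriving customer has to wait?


P(wait) = rho = lambda/mu = 47/83 = 0.5663

0.5663


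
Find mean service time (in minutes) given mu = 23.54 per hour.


Mean service time = 60/mu = 60/23.54 = 2.55 minutes

2.55 minutes


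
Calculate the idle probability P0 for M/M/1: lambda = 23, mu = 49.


P0 = 1 - rho = 1 - 23/49 = 0.5306

0.5306


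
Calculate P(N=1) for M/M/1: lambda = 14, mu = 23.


rho = 14/23; P(n) = (1-rho)*rho^n = (1-14/23)*(14/23)^1 = 0.2382

0.2382


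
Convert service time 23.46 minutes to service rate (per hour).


mu = 60 / avg_service_time = 60 / 23.46 = 2.56 per hour

2.56 per hour


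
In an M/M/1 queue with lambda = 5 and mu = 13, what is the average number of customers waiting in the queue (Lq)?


rho = 5/13; Lq = rho^2/(1-rho) = 0.24

0.24


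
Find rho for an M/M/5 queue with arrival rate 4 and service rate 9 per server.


rho = lambda/(c*mu) = 4/(5*9) = 0.0889

0.0889


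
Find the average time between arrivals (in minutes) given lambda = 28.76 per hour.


Mean interarrival time = 60/lambda = 60/28.76 = 2.09 minutes

2.09 minutes


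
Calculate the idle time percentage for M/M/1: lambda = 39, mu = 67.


Idle fraction = (1 - rho) * 100 = (1 - 39/67) * 100 = 41.8%

41.8%


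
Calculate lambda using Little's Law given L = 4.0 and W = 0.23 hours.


lambda = L / W = 4.0 / 0.23 = 17.39 per hour

17.39 per hour


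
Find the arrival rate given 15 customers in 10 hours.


lambda = total arrivals / time = 15 / 10 = 1.5 per hour

1.5 per hour


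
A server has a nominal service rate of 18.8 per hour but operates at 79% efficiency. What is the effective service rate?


Effective rate = mu * efficiency = 18.8 * 0.79 = 14.85 per hour

14.85 per hour


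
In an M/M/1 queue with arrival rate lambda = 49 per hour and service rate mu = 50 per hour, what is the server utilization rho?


rho = lambda/mu = 49/50 = 0.98

0.98


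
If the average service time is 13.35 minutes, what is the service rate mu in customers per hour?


mu = 60 / avg_service_time = 60 / 13.35 = 4.49 per hour

4.49 per hour


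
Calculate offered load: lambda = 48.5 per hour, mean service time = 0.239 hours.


Offered load a = lambda * E[S] = 48.5 * 0.239 = 11.59 Erlangs

11.59 Erlangs


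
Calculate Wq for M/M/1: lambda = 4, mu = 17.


rho = 4/17; Wq = rho/(mu - lambda) = 0.0181 hours

0.0181 hours


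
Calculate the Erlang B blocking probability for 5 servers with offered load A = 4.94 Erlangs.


B(N,A) = (A^N/N!) / sum(A^k/k!, k=0..N) with N=5, A=4.94 = 0.28

0.28


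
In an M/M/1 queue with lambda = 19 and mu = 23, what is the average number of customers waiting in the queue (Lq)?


rho = 19/23; Lq = rho^2/(1-rho) = 3.92

3.92


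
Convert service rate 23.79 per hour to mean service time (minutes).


Mean service time = 60/mu = 60/23.79 = 2.52 minutes

2.52 minutes


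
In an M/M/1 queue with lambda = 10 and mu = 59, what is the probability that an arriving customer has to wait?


P(wait) = rho = lambda/mu = 10/59 = 0.1695

0.1695


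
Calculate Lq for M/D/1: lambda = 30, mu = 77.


M/D/1: Lq = rho^2 / (2*(1-rho)) where rho = 30/77; Lq = 0.12

0.12


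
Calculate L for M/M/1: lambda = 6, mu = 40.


rho = 6/40; L = rho/(1-rho) = 0.18

0.18


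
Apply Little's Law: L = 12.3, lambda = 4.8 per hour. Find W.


W = L / lambda = 12.3 / 4.8 = 2.5625 hours

2.5625 hours


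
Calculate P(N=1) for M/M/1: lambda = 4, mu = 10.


rho = 4/10; P(n) = (1-rho)*rho^n = (1-4/10)*(4/10)^1 = 0.24

0.24


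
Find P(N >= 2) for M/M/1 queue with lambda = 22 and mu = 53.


P(N >= 2) = rho^2 = (22/53)^2 = 0.1723

0.1723


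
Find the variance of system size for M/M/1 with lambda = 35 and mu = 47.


rho = 35/47; Var(N) = rho/(1-rho)^2 = 11.42

11.42


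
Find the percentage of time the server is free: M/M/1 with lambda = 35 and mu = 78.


Idle fraction = (1 - rho) * 100 = (1 - 35/78) * 100 = 55.1%

55.1%


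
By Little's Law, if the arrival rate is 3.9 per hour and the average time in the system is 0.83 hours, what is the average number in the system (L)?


L = lambda * W = 3.9 * 0.83 = 3.24

3.24


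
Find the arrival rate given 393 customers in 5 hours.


lambda = total arrivals / time = 393 / 5 = 78.6 per hour

78.6 per hour


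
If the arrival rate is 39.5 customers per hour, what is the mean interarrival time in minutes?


Mean interarrival time = 60/lambda = 60/39.5 = 1.52 minutes

1.52 minutes


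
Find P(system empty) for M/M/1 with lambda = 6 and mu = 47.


P0 = 1 - rho = 1 - 6/47 = 0.8723

0.8723


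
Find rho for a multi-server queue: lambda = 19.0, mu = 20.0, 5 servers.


rho = lambda / (c * mu) = 19.0 / (5 * 20.0) = 0.19

0.19


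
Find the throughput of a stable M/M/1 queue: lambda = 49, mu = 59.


For a stable queue (lambda < mu), throughput = lambda = 49 per hour

49 per hour


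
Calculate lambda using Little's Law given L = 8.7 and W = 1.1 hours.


lambda = L / W = 8.7 / 1.1 = 7.91 per hour

7.91 per hour


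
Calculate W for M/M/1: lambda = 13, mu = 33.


W = 1/(mu - lambda) = 1/(33 - 13) = 0.05 hours

0.05 hours


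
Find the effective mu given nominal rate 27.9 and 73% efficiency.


Effective rate = mu * efficiency = 27.9 * 0.73 = 20.37 per hour

20.37 per hour


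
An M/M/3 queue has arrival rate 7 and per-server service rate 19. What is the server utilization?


rho = lambda/(c*mu) = 7/(3*19) = 0.1228

0.1228


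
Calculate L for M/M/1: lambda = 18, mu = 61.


rho = 18/61; L = rho/(1-rho) = 0.42

0.42


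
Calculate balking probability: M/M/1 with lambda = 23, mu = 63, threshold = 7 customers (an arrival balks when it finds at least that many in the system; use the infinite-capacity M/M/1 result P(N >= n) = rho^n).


P(N >= 7) = rho^7 = (23/63)^7 = 0.0009

0.0009


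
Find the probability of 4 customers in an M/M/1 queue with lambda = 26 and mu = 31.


rho = 26/31; P(n) = (1-rho)*rho^n = (1-26/31)*(26/31)^4 = 0.0798

0.0798


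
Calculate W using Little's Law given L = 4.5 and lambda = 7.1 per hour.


W = L / lambda = 4.5 / 7.1 = 0.6338 hours

0.6338 hours


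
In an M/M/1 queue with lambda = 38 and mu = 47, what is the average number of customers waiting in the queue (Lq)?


rho = 38/47; Lq = rho^2/(1-rho) = 3.41

3.41


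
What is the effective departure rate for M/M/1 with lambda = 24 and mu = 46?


For a stable queue (lambda < mu), throughput = lambda = 24 per hour

24 per hour
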